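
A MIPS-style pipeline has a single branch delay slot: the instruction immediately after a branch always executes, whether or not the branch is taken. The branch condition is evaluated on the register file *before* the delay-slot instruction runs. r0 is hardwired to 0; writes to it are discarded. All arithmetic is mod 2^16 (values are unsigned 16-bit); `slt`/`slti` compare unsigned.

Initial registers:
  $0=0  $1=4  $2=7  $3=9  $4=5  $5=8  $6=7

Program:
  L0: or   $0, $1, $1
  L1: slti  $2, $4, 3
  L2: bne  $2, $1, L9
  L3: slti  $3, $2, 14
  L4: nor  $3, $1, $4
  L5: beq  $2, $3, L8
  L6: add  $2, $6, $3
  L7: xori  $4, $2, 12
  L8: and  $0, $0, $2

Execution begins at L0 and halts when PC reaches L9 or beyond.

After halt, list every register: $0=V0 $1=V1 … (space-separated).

$0=0 $1=4 $2=0 $3=1 $4=5 $5=8 $6=7

PC=0  or   $0, $1, $1        | $0=0 $1=4 $2=7 $3=9 $4=5 $5=8 $6=7
PC=1  slti  $2, $4, 3        | $0=0 $1=4 $2=0 $3=9 $4=5 $5=8 $6=7
PC=2  bne  $2, $1, L9        | $0=0 $1=4 $2=0 $3=9 $4=5 $5=8 $6=7  [TAKEN]
PC=3  slti  $3, $2, 14       | $0=0 $1=4 $2=0 $3=1 $4=5 $5=8 $6=7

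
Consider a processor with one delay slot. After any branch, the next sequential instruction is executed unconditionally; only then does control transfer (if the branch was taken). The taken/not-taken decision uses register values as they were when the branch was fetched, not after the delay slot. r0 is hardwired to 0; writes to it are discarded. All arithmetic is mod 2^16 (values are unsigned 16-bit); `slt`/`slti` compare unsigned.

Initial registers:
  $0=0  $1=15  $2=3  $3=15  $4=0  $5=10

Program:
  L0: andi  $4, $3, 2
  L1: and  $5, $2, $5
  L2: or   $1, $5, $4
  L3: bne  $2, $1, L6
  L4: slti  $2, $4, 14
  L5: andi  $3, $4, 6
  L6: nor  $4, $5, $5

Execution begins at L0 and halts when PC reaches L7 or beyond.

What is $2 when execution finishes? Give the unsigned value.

#0 andi  $4, $3, 2 ; 0/15/3/15/2/10
#1 and  $5, $2, $5 ; 0/15/3/15/2/2
#2 or   $1, $5, $4 ; 0/2/3/15/2/2
#3 bne  $2, $1, L6 ; 0/2/3/15/2/2 ; →target
#4 slti  $2, $4, 14 ; 0/2/1/15/2/2
#6 nor  $4, $5, $5 ; 0/2/1/15/65533/2

1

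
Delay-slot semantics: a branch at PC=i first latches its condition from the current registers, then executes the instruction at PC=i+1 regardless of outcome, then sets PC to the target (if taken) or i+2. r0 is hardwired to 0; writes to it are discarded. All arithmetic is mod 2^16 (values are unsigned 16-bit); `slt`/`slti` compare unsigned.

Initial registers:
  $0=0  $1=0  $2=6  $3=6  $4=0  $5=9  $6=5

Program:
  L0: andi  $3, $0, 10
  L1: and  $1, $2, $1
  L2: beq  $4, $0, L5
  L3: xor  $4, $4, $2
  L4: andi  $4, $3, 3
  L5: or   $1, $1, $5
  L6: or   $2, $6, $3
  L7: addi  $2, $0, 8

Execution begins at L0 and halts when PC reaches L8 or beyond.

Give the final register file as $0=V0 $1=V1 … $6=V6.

$0=0 $1=9 $2=8 $3=0 $4=6 $5=9 $6=5

PC=0  andi  $3, $0, 10       | $0=0 $1=0 $2=6 $3=0 $4=0 $5=9 $6=5
PC=1  and  $1, $2, $1        | $0=0 $1=0 $2=6 $3=0 $4=0 $5=9 $6=5
PC=2  beq  $4, $0, L5        | $0=0 $1=0 $2=6 $3=0 $4=0 $5=9 $6=5  [TAKEN]
PC=3  xor  $4, $4, $2        | $0=0 $1=0 $2=6 $3=0 $4=6 $5=9 $6=5
PC=5  or   $1, $1, $5        | $0=0 $1=9 $2=6 $3=0 $4=6 $5=9 $6=5
PC=6  or   $2, $6, $3        | $0=0 $1=9 $2=5 $3=0 $4=6 $5=9 $6=5
PC=7  addi  $2, $0, 8        | $0=0 $1=9 $2=8 $3=0 $4=6 $5=9 $6=5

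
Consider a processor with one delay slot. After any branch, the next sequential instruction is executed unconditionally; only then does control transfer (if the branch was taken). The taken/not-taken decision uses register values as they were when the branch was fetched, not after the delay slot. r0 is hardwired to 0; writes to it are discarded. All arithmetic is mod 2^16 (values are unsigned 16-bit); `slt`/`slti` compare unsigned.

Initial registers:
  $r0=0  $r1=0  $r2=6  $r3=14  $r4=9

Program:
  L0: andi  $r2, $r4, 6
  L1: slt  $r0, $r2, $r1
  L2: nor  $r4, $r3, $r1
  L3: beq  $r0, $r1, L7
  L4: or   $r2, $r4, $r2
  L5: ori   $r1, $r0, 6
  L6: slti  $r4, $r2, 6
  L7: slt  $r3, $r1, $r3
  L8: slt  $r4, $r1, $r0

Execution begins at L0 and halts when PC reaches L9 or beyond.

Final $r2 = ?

65521

#0 andi  $r2, $r4, 6 ; 0/0/0/14/9
#1 slt  $r0, $r2, $r1 ; 0/0/0/14/9
#2 nor  $r4, $r3, $r1 ; 0/0/0/14/65521
#3 beq  $r0, $r1, L7 ; 0/0/0/14/65521 ; →target
#4 or   $r2, $r4, $r2 ; 0/0/65521/14/65521
#7 slt  $r3, $r1, $r3 ; 0/0/65521/1/65521
#8 slt  $r4, $r1, $r0 ; 0/0/65521/1/0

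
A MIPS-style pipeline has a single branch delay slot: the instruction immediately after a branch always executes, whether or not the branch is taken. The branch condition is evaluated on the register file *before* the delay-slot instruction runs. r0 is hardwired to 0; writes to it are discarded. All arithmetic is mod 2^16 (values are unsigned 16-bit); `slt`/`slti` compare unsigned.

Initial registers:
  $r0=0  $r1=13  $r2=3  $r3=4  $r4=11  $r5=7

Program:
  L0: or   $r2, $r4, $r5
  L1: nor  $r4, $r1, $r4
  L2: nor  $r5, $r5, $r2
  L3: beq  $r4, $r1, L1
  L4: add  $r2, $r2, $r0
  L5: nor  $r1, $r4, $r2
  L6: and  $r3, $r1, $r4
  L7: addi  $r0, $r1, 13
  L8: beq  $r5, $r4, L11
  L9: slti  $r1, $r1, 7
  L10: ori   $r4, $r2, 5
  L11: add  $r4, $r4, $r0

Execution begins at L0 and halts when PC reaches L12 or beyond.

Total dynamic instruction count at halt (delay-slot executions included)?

11

#0 or   $r2, $r4, $r5 ; 0/13/15/4/11/7
#1 nor  $r4, $r1, $r4 ; 0/13/15/4/65520/7
#2 nor  $r5, $r5, $r2 ; 0/13/15/4/65520/65520
#3 beq  $r4, $r1, L1 ; 0/13/15/4/65520/65520 ; →fallthru
#4 add  $r2, $r2, $r0 ; 0/13/15/4/65520/65520
#5 nor  $r1, $r4, $r2 ; 0/0/15/4/65520/65520
#6 and  $r3, $r1, $r4 ; 0/0/15/0/65520/65520
#7 addi  $r0, $r1, 13 ; 0/0/15/0/65520/65520
#8 beq  $r5, $r4, L11 ; 0/0/15/0/65520/65520 ; →target
#9 slti  $r1, $r1, 7 ; 0/1/15/0/65520/65520
#11 add  $r4, $r4, $r0 ; 0/1/15/0/65520/65520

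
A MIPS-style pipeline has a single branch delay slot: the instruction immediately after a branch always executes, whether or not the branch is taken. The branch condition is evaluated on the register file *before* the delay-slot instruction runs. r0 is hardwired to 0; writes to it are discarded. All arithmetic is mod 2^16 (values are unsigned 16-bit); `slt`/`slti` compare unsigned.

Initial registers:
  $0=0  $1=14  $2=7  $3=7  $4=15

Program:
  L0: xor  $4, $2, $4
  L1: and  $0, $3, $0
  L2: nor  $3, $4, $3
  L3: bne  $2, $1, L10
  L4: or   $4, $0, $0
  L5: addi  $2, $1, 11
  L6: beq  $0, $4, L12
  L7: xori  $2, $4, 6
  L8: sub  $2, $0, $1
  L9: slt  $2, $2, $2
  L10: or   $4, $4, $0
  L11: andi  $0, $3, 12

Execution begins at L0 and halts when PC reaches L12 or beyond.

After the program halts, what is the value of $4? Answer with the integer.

PC=0  xor  $4, $2, $4        | $0=0 $1=14 $2=7 $3=7 $4=8
PC=1  and  $0, $3, $0        | $0=0 $1=14 $2=7 $3=7 $4=8
PC=2  nor  $3, $4, $3        | $0=0 $1=14 $2=7 $3=65520 $4=8
PC=3  bne  $2, $1, L10       | $0=0 $1=14 $2=7 $3=65520 $4=8  [TAKEN]
PC=4  or   $4, $0, $0        | $0=0 $1=14 $2=7 $3=65520 $4=0
PC=10 or   $4, $4, $0        | $0=0 $1=14 $2=7 $3=65520 $4=0
PC=11 andi  $0, $3, 12       | $0=0 $1=14 $2=7 $3=65520 $4=0

0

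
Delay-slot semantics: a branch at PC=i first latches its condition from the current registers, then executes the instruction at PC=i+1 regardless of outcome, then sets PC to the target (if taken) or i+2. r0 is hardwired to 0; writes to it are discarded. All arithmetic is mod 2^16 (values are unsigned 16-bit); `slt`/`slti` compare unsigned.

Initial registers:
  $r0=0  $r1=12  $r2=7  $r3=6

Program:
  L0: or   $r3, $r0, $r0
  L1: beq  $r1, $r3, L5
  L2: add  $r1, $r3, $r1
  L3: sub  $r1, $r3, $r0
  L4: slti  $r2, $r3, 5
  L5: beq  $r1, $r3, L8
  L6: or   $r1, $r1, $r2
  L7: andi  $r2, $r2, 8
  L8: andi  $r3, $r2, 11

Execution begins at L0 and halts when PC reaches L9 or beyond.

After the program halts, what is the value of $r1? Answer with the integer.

  step pc=0: or   $r3, $r0, $r0  regs=(0,12,7,0)
  step pc=1: beq  $r1, $r3, L5  cond=F  regs=(0,12,7,0)
  step pc=2: add  $r1, $r3, $r1  regs=(0,12,7,0)
  step pc=3: sub  $r1, $r3, $r0  regs=(0,0,7,0)
  step pc=4: slti  $r2, $r3, 5  regs=(0,0,1,0)
  step pc=5: beq  $r1, $r3, L8  cond=T  regs=(0,0,1,0)
  step pc=6: or   $r1, $r1, $r2  regs=(0,1,1,0)
  step pc=8: andi  $r3, $r2, 11  regs=(0,1,1,1)

1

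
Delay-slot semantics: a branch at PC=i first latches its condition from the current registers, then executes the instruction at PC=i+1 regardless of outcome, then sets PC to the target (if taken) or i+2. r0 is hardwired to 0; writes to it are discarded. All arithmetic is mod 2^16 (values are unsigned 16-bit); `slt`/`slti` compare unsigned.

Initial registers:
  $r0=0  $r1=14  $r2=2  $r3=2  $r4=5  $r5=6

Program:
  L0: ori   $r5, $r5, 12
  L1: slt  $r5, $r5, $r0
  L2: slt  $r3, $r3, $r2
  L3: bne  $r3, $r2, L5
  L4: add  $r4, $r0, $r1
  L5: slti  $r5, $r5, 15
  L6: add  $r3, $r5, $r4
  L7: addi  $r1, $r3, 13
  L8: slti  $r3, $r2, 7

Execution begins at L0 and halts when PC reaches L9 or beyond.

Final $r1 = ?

[0] ori   $r5, $r5, 12  →  {$r0:0, $r1:14, $r2:2, $r3:2, $r4:5, $r5:14}
[1] slt  $r5, $r5, $r0  →  {$r0:0, $r1:14, $r2:2, $r3:2, $r4:5, $r5:0}
[2] slt  $r3, $r3, $r2  →  {$r0:0, $r1:14, $r2:2, $r3:0, $r4:5, $r5:0}
[3] bne  $r3, $r2, L5  →  {$r0:0, $r1:14, $r2:2, $r3:0, $r4:5, $r5:0}  ⟨branch taken⟩
[4] add  $r4, $r0, $r1  →  {$r0:0, $r1:14, $r2:2, $r3:0, $r4:14, $r5:0}
[5] slti  $r5, $r5, 15  →  {$r0:0, $r1:14, $r2:2, $r3:0, $r4:14, $r5:1}
[6] add  $r3, $r5, $r4  →  {$r0:0, $r1:14, $r2:2, $r3:15, $r4:14, $r5:1}
[7] addi  $r1, $r3, 13  →  {$r0:0, $r1:28, $r2:2, $r3:15, $r4:14, $r5:1}
[8] slti  $r3, $r2, 7  →  {$r0:0, $r1:28, $r2:2, $r3:1, $r4:14, $r5:1}

28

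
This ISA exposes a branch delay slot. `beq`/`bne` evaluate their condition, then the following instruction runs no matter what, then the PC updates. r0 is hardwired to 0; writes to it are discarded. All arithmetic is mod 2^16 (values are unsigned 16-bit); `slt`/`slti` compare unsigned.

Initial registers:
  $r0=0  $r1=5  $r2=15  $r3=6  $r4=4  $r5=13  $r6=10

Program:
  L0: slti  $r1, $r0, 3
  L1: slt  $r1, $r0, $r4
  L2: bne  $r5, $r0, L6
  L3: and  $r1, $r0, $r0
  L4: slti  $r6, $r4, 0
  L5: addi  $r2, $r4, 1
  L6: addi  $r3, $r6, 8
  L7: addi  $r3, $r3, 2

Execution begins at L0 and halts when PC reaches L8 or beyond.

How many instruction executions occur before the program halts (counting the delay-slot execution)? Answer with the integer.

6

#0 slti  $r1, $r0, 3 ; 0/1/15/6/4/13/10
#1 slt  $r1, $r0, $r4 ; 0/1/15/6/4/13/10
#2 bne  $r5, $r0, L6 ; 0/1/15/6/4/13/10 ; →target
#3 and  $r1, $r0, $r0 ; 0/0/15/6/4/13/10
#6 addi  $r3, $r6, 8 ; 0/0/15/18/4/13/10
#7 addi  $r3, $r3, 2 ; 0/0/15/20/4/13/10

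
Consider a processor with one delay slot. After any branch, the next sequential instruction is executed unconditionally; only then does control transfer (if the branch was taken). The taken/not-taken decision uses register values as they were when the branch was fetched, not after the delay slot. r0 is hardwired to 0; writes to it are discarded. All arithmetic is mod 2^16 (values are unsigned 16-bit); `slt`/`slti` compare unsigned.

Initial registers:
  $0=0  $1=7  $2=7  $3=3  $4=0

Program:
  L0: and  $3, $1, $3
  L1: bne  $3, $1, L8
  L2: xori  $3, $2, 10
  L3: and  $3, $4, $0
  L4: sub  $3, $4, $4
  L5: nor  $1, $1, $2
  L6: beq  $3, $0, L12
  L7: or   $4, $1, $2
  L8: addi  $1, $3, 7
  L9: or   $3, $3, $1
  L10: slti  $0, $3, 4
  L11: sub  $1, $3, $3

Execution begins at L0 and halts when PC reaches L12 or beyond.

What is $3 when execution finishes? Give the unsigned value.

#0 and  $3, $1, $3 ; 0/7/7/3/0
#1 bne  $3, $1, L8 ; 0/7/7/3/0 ; →target
#2 xori  $3, $2, 10 ; 0/7/7/13/0
#8 addi  $1, $3, 7 ; 0/20/7/13/0
#9 or   $3, $3, $1 ; 0/20/7/29/0
#10 slti  $0, $3, 4 ; 0/20/7/29/0
#11 sub  $1, $3, $3 ; 0/0/7/29/0

29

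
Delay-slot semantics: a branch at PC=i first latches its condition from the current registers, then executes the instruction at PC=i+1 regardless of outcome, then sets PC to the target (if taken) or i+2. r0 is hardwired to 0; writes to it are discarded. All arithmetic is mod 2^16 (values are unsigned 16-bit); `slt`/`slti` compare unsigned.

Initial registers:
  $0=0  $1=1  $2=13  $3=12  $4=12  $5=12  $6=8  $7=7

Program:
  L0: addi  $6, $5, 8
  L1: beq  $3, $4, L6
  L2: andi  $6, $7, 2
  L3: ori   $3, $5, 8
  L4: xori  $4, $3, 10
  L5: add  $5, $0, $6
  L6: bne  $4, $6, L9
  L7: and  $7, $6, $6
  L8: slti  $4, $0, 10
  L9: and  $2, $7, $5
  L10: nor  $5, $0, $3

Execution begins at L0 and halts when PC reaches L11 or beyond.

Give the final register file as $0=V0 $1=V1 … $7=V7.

PC=0  addi  $6, $5, 8        | $0=0 $1=1 $2=13 $3=12 $4=12 $5=12 $6=20 $7=7
PC=1  beq  $3, $4, L6        | $0=0 $1=1 $2=13 $3=12 $4=12 $5=12 $6=20 $7=7  [TAKEN]
PC=2  andi  $6, $7, 2        | $0=0 $1=1 $2=13 $3=12 $4=12 $5=12 $6=2 $7=7
PC=6  bne  $4, $6, L9        | $0=0 $1=1 $2=13 $3=12 $4=12 $5=12 $6=2 $7=7  [TAKEN]
PC=7  and  $7, $6, $6        | $0=0 $1=1 $2=13 $3=12 $4=12 $5=12 $6=2 $7=2
PC=9  and  $2, $7, $5        | $0=0 $1=1 $2=0 $3=12 $4=12 $5=12 $6=2 $7=2
PC=10 nor  $5, $0, $3        | $0=0 $1=1 $2=0 $3=12 $4=12 $5=65523 $6=2 $7=2

$0=0 $1=1 $2=0 $3=12 $4=12 $5=65523 $6=2 $7=2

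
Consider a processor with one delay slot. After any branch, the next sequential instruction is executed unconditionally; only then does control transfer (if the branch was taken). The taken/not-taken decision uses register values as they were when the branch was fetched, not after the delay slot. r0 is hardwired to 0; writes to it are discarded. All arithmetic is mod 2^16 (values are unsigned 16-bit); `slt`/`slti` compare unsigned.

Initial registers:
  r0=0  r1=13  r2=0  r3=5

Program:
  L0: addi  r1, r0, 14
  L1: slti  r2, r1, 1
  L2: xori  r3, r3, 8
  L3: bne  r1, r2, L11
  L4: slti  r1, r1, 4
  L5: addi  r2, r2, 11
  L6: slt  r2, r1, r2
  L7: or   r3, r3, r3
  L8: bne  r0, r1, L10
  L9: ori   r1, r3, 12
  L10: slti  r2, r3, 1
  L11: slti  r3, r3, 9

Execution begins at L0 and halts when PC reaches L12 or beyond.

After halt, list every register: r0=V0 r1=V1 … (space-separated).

r0=0 r1=0 r2=0 r3=0

  step pc=0: addi  r1, r0, 14  regs=(0,14,0,5)
  step pc=1: slti  r2, r1, 1  regs=(0,14,0,5)
  step pc=2: xori  r3, r3, 8  regs=(0,14,0,13)
  step pc=3: bne  r1, r2, L11  cond=T  regs=(0,14,0,13)
  step pc=4: slti  r1, r1, 4  regs=(0,0,0,13)
  step pc=11: slti  r3, r3, 9  regs=(0,0,0,0)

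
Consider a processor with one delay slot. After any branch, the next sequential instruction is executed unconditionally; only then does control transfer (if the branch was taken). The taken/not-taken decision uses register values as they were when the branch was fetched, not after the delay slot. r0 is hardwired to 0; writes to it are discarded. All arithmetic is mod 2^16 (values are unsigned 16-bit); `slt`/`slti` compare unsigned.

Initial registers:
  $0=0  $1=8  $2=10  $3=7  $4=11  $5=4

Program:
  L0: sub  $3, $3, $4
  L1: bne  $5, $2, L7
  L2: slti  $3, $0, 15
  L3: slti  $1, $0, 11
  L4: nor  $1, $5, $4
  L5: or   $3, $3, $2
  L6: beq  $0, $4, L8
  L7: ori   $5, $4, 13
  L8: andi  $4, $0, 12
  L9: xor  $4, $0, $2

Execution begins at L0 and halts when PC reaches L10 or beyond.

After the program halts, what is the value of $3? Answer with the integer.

  step pc=0: sub  $3, $3, $4  regs=(0,8,10,65532,11,4)
  step pc=1: bne  $5, $2, L7  cond=T  regs=(0,8,10,65532,11,4)
  step pc=2: slti  $3, $0, 15  regs=(0,8,10,1,11,4)
  step pc=7: ori   $5, $4, 13  regs=(0,8,10,1,11,15)
  step pc=8: andi  $4, $0, 12  regs=(0,8,10,1,0,15)
  step pc=9: xor  $4, $0, $2  regs=(0,8,10,1,10,15)

1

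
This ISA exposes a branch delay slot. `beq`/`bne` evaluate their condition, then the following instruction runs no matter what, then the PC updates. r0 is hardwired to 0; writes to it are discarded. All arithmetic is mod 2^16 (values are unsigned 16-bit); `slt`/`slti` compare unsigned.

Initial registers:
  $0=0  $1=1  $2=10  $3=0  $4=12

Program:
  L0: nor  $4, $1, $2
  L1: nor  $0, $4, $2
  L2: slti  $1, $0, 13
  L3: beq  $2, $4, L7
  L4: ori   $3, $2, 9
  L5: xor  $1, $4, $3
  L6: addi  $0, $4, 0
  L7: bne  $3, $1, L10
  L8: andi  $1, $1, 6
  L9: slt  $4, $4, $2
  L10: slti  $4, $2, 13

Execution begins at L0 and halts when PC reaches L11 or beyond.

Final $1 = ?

PC=0  nor  $4, $1, $2        | $0=0 $1=1 $2=10 $3=0 $4=65524
PC=1  nor  $0, $4, $2        | $0=0 $1=1 $2=10 $3=0 $4=65524
PC=2  slti  $1, $0, 13       | $0=0 $1=1 $2=10 $3=0 $4=65524
PC=3  beq  $2, $4, L7        | $0=0 $1=1 $2=10 $3=0 $4=65524  [not taken]
PC=4  ori   $3, $2, 9        | $0=0 $1=1 $2=10 $3=11 $4=65524
PC=5  xor  $1, $4, $3        | $0=0 $1=65535 $2=10 $3=11 $4=65524
PC=6  addi  $0, $4, 0        | $0=0 $1=65535 $2=10 $3=11 $4=65524
PC=7  bne  $3, $1, L10       | $0=0 $1=65535 $2=10 $3=11 $4=65524  [TAKEN]
PC=8  andi  $1, $1, 6        | $0=0 $1=6 $2=10 $3=11 $4=65524
PC=10 slti  $4, $2, 13       | $0=0 $1=6 $2=10 $3=11 $4=1

6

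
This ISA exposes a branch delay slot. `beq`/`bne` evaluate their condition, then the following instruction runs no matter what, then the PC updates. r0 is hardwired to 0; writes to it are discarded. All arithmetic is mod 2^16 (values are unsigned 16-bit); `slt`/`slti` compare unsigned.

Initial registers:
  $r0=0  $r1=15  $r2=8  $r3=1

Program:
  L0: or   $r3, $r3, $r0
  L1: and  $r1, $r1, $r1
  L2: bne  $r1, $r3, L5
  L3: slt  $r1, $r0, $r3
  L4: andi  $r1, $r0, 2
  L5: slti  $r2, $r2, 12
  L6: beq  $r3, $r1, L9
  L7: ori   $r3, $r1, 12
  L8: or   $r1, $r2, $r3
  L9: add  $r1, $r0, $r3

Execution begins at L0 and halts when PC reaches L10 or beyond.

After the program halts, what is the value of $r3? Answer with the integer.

13

[0] or   $r3, $r3, $r0  →  {$r0:0, $r1:15, $r2:8, $r3:1}
[1] and  $r1, $r1, $r1  →  {$r0:0, $r1:15, $r2:8, $r3:1}
[2] bne  $r1, $r3, L5  →  {$r0:0, $r1:15, $r2:8, $r3:1}  ⟨branch taken⟩
[3] slt  $r1, $r0, $r3  →  {$r0:0, $r1:1, $r2:8, $r3:1}
[5] slti  $r2, $r2, 12  →  {$r0:0, $r1:1, $r2:1, $r3:1}
[6] beq  $r3, $r1, L9  →  {$r0:0, $r1:1, $r2:1, $r3:1}  ⟨branch taken⟩
[7] ori   $r3, $r1, 12  →  {$r0:0, $r1:1, $r2:1, $r3:13}
[9] add  $r1, $r0, $r3  →  {$r0:0, $r1:13, $r2:1, $r3:13}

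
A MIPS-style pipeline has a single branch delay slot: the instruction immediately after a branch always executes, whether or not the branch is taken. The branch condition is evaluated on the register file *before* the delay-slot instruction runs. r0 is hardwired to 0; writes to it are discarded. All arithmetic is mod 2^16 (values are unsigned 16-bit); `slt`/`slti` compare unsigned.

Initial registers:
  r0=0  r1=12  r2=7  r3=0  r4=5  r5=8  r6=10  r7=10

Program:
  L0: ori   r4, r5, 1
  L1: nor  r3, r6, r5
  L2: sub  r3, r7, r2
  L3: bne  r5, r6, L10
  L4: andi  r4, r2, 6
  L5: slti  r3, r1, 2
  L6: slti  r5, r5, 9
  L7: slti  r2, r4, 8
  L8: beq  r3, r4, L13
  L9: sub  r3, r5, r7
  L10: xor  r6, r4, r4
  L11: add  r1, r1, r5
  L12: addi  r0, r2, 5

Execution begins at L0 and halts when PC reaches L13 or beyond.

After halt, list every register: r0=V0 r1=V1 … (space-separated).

r0=0 r1=20 r2=7 r3=3 r4=6 r5=8 r6=0 r7=10

  step pc=0: ori   r4, r5, 1  regs=(0,12,7,0,9,8,10,10)
  step pc=1: nor  r3, r6, r5  regs=(0,12,7,65525,9,8,10,10)
  step pc=2: sub  r3, r7, r2  regs=(0,12,7,3,9,8,10,10)
  step pc=3: bne  r5, r6, L10  cond=T  regs=(0,12,7,3,9,8,10,10)
  step pc=4: andi  r4, r2, 6  regs=(0,12,7,3,6,8,10,10)
  step pc=10: xor  r6, r4, r4  regs=(0,12,7,3,6,8,0,10)
  step pc=11: add  r1, r1, r5  regs=(0,20,7,3,6,8,0,10)
  step pc=12: addi  r0, r2, 5  regs=(0,20,7,3,6,8,0,10)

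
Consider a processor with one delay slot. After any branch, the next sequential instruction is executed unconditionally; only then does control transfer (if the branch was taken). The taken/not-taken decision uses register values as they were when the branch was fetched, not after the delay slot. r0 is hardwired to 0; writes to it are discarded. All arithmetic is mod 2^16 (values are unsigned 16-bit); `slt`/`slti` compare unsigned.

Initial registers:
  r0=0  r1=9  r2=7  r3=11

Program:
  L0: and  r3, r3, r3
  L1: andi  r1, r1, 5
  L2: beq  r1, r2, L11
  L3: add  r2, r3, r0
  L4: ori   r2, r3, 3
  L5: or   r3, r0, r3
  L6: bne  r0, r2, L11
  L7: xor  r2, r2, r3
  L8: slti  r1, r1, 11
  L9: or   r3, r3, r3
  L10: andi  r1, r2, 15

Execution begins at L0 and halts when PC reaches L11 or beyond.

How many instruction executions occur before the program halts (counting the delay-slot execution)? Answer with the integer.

#0 and  r3, r3, r3 ; 0/9/7/11
#1 andi  r1, r1, 5 ; 0/1/7/11
#2 beq  r1, r2, L11 ; 0/1/7/11 ; →fallthru
#3 add  r2, r3, r0 ; 0/1/11/11
#4 ori   r2, r3, 3 ; 0/1/11/11
#5 or   r3, r0, r3 ; 0/1/11/11
#6 bne  r0, r2, L11 ; 0/1/11/11 ; →target
#7 xor  r2, r2, r3 ; 0/1/0/11

8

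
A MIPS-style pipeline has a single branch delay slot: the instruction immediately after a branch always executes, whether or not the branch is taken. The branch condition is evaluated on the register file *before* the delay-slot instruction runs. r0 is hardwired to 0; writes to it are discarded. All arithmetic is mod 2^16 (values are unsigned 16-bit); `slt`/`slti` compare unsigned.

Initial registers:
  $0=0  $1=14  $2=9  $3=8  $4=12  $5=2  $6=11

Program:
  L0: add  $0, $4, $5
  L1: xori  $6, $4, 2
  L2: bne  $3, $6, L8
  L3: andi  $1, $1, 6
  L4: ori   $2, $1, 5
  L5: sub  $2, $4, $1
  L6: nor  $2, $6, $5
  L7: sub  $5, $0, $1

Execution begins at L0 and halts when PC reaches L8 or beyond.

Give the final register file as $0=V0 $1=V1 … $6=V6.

$0=0 $1=6 $2=9 $3=8 $4=12 $5=2 $6=14

[0] add  $0, $4, $5  →  {$0:0, $1:14, $2:9, $3:8, $4:12, $5:2, $6:11}
[1] xori  $6, $4, 2  →  {$0:0, $1:14, $2:9, $3:8, $4:12, $5:2, $6:14}
[2] bne  $3, $6, L8  →  {$0:0, $1:14, $2:9, $3:8, $4:12, $5:2, $6:14}  ⟨branch taken⟩
[3] andi  $1, $1, 6  →  {$0:0, $1:6, $2:9, $3:8, $4:12, $5:2, $6:14}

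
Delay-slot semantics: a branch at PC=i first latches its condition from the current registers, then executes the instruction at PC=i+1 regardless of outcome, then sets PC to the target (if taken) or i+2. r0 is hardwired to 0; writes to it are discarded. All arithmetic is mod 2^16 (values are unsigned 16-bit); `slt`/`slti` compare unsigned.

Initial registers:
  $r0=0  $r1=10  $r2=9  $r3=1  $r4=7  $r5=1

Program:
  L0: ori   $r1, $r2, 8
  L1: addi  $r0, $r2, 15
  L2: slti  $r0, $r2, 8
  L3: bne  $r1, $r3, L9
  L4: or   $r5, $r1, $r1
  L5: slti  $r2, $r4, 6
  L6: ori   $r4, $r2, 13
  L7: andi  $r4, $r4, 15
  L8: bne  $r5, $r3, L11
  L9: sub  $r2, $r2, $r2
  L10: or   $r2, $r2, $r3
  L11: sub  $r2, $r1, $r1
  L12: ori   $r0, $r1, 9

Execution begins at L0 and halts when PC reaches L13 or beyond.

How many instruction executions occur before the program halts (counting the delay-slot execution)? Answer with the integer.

9

[0] ori   $r1, $r2, 8  →  {$r0:0, $r1:9, $r2:9, $r3:1, $r4:7, $r5:1}
[1] addi  $r0, $r2, 15  →  {$r0:0, $r1:9, $r2:9, $r3:1, $r4:7, $r5:1}
[2] slti  $r0, $r2, 8  →  {$r0:0, $r1:9, $r2:9, $r3:1, $r4:7, $r5:1}
[3] bne  $r1, $r3, L9  →  {$r0:0, $r1:9, $r2:9, $r3:1, $r4:7, $r5:1}  ⟨branch taken⟩
[4] or   $r5, $r1, $r1  →  {$r0:0, $r1:9, $r2:9, $r3:1, $r4:7, $r5:9}
[9] sub  $r2, $r2, $r2  →  {$r0:0, $r1:9, $r2:0, $r3:1, $r4:7, $r5:9}
[10] or   $r2, $r2, $r3  →  {$r0:0, $r1:9, $r2:1, $r3:1, $r4:7, $r5:9}
[11] sub  $r2, $r1, $r1  →  {$r0:0, $r1:9, $r2:0, $r3:1, $r4:7, $r5:9}
[12] ori   $r0, $r1, 9  →  {$r0:0, $r1:9, $r2:0, $r3:1, $r4:7, $r5:9}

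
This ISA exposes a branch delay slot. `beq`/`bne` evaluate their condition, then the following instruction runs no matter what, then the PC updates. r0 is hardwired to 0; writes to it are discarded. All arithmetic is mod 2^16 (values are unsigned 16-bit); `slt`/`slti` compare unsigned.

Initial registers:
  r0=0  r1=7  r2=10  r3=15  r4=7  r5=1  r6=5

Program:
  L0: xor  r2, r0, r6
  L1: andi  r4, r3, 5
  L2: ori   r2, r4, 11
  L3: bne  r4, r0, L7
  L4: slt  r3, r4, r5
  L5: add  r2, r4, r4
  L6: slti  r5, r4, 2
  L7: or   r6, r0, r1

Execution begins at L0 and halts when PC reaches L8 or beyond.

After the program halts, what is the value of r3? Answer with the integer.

0

  step pc=0: xor  r2, r0, r6  regs=(0,7,5,15,7,1,5)
  step pc=1: andi  r4, r3, 5  regs=(0,7,5,15,5,1,5)
  step pc=2: ori   r2, r4, 11  regs=(0,7,15,15,5,1,5)
  step pc=3: bne  r4, r0, L7  cond=T  regs=(0,7,15,15,5,1,5)
  step pc=4: slt  r3, r4, r5  regs=(0,7,15,0,5,1,5)
  step pc=7: or   r6, r0, r1  regs=(0,7,15,0,5,1,7)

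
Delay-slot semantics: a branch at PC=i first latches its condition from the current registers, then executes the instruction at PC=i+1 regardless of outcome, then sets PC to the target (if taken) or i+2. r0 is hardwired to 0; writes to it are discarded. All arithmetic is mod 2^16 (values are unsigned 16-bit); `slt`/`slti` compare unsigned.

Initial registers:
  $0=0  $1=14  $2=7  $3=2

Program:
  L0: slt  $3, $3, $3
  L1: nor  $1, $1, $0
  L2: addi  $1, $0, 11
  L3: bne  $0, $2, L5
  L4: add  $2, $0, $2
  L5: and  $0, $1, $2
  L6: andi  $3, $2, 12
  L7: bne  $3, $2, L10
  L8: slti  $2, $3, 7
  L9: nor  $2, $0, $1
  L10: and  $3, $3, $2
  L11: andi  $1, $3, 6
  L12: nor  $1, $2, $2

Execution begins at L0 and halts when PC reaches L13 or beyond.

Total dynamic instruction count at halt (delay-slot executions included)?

PC=0  slt  $3, $3, $3        | $0=0 $1=14 $2=7 $3=0
PC=1  nor  $1, $1, $0        | $0=0 $1=65521 $2=7 $3=0
PC=2  addi  $1, $0, 11       | $0=0 $1=11 $2=7 $3=0
PC=3  bne  $0, $2, L5        | $0=0 $1=11 $2=7 $3=0  [TAKEN]
PC=4  add  $2, $0, $2        | $0=0 $1=11 $2=7 $3=0
PC=5  and  $0, $1, $2        | $0=0 $1=11 $2=7 $3=0
PC=6  andi  $3, $2, 12       | $0=0 $1=11 $2=7 $3=4
PC=7  bne  $3, $2, L10       | $0=0 $1=11 $2=7 $3=4  [TAKEN]
PC=8  slti  $2, $3, 7        | $0=0 $1=11 $2=1 $3=4
PC=10 and  $3, $3, $2        | $0=0 $1=11 $2=1 $3=0
PC=11 andi  $1, $3, 6        | $0=0 $1=0 $2=1 $3=0
PC=12 nor  $1, $2, $2        | $0=0 $1=65534 $2=1 $3=0

12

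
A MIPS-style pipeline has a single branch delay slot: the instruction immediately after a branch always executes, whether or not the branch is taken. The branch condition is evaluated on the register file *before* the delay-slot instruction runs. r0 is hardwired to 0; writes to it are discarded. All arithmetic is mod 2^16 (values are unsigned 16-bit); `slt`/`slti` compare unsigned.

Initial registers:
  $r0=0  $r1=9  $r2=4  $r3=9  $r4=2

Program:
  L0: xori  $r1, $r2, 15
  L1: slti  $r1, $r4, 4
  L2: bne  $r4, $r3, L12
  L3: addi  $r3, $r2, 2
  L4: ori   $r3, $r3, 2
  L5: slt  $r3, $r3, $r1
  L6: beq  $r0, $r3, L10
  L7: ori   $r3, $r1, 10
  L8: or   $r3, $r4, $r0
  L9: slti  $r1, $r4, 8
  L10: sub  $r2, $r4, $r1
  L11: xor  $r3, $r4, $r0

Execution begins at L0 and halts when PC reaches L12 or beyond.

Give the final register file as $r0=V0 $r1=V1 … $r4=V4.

$r0=0 $r1=1 $r2=4 $r3=6 $r4=2

[0] xori  $r1, $r2, 15  →  {$r0:0, $r1:11, $r2:4, $r3:9, $r4:2}
[1] slti  $r1, $r4, 4  →  {$r0:0, $r1:1, $r2:4, $r3:9, $r4:2}
[2] bne  $r4, $r3, L12  →  {$r0:0, $r1:1, $r2:4, $r3:9, $r4:2}  ⟨branch taken⟩
[3] addi  $r3, $r2, 2  →  {$r0:0, $r1:1, $r2:4, $r3:6, $r4:2}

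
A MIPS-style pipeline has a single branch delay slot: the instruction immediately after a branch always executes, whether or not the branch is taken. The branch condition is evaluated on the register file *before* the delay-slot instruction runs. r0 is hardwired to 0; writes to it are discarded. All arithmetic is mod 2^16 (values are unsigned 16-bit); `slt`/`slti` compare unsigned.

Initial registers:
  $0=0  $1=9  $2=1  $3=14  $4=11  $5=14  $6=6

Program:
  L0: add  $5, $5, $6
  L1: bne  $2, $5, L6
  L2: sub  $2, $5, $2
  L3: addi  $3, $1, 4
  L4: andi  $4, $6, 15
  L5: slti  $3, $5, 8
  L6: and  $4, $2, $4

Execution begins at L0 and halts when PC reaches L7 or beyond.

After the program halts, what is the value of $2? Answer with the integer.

19

[0] add  $5, $5, $6  →  {$0:0, $1:9, $2:1, $3:14, $4:11, $5:20, $6:6}
[1] bne  $2, $5, L6  →  {$0:0, $1:9, $2:1, $3:14, $4:11, $5:20, $6:6}  ⟨branch taken⟩
[2] sub  $2, $5, $2  →  {$0:0, $1:9, $2:19, $3:14, $4:11, $5:20, $6:6}
[6] and  $4, $2, $4  →  {$0:0, $1:9, $2:19, $3:14, $4:3, $5:20, $6:6}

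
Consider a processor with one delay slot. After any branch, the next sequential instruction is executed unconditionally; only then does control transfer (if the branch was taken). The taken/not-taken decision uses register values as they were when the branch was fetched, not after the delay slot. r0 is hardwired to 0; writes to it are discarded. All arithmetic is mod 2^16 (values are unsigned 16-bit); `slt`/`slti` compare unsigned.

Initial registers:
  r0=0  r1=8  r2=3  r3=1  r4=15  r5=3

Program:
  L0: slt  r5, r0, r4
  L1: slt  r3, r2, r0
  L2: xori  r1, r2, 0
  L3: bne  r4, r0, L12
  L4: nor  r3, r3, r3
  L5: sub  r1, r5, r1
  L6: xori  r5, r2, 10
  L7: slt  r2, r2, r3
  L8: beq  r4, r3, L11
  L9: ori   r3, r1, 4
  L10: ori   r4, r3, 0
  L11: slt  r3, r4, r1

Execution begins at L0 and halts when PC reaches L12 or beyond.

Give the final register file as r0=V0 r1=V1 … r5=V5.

r0=0 r1=3 r2=3 r3=65535 r4=15 r5=1

PC=0  slt  r5, r0, r4        | r0=0 r1=8 r2=3 r3=1 r4=15 r5=1
PC=1  slt  r3, r2, r0        | r0=0 r1=8 r2=3 r3=0 r4=15 r5=1
PC=2  xori  r1, r2, 0        | r0=0 r1=3 r2=3 r3=0 r4=15 r5=1
PC=3  bne  r4, r0, L12       | r0=0 r1=3 r2=3 r3=0 r4=15 r5=1  [TAKEN]
PC=4  nor  r3, r3, r3        | r0=0 r1=3 r2=3 r3=65535 r4=15 r5=1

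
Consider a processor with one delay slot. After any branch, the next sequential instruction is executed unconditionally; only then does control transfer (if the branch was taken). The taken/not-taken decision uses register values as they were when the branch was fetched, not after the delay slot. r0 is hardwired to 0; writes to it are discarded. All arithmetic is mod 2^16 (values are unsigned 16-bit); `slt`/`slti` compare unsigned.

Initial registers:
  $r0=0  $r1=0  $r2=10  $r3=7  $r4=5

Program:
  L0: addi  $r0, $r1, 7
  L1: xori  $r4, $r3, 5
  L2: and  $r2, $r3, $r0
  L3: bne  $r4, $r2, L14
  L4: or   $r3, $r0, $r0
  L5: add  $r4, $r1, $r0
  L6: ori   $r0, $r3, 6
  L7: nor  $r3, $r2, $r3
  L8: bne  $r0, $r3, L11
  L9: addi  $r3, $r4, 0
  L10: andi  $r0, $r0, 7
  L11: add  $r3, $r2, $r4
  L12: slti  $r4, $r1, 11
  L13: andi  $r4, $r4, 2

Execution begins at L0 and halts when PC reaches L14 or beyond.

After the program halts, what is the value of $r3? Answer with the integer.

PC=0  addi  $r0, $r1, 7      | $r0=0 $r1=0 $r2=10 $r3=7 $r4=5
PC=1  xori  $r4, $r3, 5      | $r0=0 $r1=0 $r2=10 $r3=7 $r4=2
PC=2  and  $r2, $r3, $r0     | $r0=0 $r1=0 $r2=0 $r3=7 $r4=2
PC=3  bne  $r4, $r2, L14     | $r0=0 $r1=0 $r2=0 $r3=7 $r4=2  [TAKEN]
PC=4  or   $r3, $r0, $r0     | $r0=0 $r1=0 $r2=0 $r3=0 $r4=2

0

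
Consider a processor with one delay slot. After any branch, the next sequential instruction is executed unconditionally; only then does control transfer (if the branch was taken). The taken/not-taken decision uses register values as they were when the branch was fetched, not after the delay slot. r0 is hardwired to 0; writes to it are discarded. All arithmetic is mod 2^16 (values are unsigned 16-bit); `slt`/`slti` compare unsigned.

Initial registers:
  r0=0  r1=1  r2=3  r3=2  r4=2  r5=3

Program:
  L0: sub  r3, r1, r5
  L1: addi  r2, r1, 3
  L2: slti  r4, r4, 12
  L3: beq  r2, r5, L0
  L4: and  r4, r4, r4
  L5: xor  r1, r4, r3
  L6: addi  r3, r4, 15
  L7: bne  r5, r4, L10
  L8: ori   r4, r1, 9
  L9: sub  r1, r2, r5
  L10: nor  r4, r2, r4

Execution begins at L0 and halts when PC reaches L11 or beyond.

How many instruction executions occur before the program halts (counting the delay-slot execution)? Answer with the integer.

PC=0  sub  r3, r1, r5        | r0=0 r1=1 r2=3 r3=65534 r4=2 r5=3
PC=1  addi  r2, r1, 3        | r0=0 r1=1 r2=4 r3=65534 r4=2 r5=3
PC=2  slti  r4, r4, 12       | r0=0 r1=1 r2=4 r3=65534 r4=1 r5=3
PC=3  beq  r2, r5, L0        | r0=0 r1=1 r2=4 r3=65534 r4=1 r5=3  [not taken]
PC=4  and  r4, r4, r4        | r0=0 r1=1 r2=4 r3=65534 r4=1 r5=3
PC=5  xor  r1, r4, r3        | r0=0 r1=65535 r2=4 r3=65534 r4=1 r5=3
PC=6  addi  r3, r4, 15       | r0=0 r1=65535 r2=4 r3=16 r4=1 r5=3
PC=7  bne  r5, r4, L10       | r0=0 r1=65535 r2=4 r3=16 r4=1 r5=3  [TAKEN]
PC=8  ori   r4, r1, 9        | r0=0 r1=65535 r2=4 r3=16 r4=65535 r5=3
PC=10 nor  r4, r2, r4        | r0=0 r1=65535 r2=4 r3=16 r4=0 r5=3

10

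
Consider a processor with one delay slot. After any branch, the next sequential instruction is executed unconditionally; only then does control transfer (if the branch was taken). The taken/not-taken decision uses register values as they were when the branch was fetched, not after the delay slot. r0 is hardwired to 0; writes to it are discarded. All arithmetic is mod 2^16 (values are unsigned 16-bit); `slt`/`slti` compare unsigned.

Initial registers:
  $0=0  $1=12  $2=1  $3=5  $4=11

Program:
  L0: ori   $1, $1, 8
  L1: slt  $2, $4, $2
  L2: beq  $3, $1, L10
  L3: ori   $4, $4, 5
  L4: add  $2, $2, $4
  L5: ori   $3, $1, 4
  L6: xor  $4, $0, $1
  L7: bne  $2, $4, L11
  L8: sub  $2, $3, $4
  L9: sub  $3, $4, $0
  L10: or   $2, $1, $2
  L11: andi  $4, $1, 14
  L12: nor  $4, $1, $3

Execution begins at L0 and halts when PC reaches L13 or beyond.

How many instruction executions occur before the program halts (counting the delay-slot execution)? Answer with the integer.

  step pc=0: ori   $1, $1, 8  regs=(0,12,1,5,11)
  step pc=1: slt  $2, $4, $2  regs=(0,12,0,5,11)
  step pc=2: beq  $3, $1, L10  cond=F  regs=(0,12,0,5,11)
  step pc=3: ori   $4, $4, 5  regs=(0,12,0,5,15)
  step pc=4: add  $2, $2, $4  regs=(0,12,15,5,15)
  step pc=5: ori   $3, $1, 4  regs=(0,12,15,12,15)
  step pc=6: xor  $4, $0, $1  regs=(0,12,15,12,12)
  step pc=7: bne  $2, $4, L11  cond=T  regs=(0,12,15,12,12)
  step pc=8: sub  $2, $3, $4  regs=(0,12,0,12,12)
  step pc=11: andi  $4, $1, 14  regs=(0,12,0,12,12)
  step pc=12: nor  $4, $1, $3  regs=(0,12,0,12,65523)

11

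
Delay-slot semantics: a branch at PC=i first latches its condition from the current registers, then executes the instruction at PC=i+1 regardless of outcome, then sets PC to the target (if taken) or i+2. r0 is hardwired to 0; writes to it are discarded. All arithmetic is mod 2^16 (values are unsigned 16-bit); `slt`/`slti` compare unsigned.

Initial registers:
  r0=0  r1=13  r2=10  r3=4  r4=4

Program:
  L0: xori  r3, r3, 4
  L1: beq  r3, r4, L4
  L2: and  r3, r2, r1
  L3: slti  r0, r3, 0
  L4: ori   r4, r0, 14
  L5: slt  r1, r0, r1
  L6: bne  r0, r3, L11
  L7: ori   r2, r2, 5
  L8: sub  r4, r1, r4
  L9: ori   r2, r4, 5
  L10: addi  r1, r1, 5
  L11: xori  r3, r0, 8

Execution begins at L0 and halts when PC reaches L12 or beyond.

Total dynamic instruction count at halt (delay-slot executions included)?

  step pc=0: xori  r3, r3, 4  regs=(0,13,10,0,4)
  step pc=1: beq  r3, r4, L4  cond=F  regs=(0,13,10,0,4)
  step pc=2: and  r3, r2, r1  regs=(0,13,10,8,4)
  step pc=3: slti  r0, r3, 0  regs=(0,13,10,8,4)
  step pc=4: ori   r4, r0, 14  regs=(0,13,10,8,14)
  step pc=5: slt  r1, r0, r1  regs=(0,1,10,8,14)
  step pc=6: bne  r0, r3, L11  cond=T  regs=(0,1,10,8,14)
  step pc=7: ori   r2, r2, 5  regs=(0,1,15,8,14)
  step pc=11: xori  r3, r0, 8  regs=(0,1,15,8,14)

9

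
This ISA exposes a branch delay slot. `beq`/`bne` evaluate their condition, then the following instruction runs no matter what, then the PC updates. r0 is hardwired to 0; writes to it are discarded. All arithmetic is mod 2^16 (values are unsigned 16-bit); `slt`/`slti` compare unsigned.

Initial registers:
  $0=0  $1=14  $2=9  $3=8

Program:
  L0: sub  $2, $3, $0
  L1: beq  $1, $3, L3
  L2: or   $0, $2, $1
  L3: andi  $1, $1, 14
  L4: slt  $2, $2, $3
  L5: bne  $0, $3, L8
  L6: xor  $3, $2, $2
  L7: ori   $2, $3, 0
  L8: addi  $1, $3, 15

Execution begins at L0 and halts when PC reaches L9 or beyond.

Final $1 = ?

PC=0  sub  $2, $3, $0        | $0=0 $1=14 $2=8 $3=8
PC=1  beq  $1, $3, L3        | $0=0 $1=14 $2=8 $3=8  [not taken]
PC=2  or   $0, $2, $1        | $0=0 $1=14 $2=8 $3=8
PC=3  andi  $1, $1, 14       | $0=0 $1=14 $2=8 $3=8
PC=4  slt  $2, $2, $3        | $0=0 $1=14 $2=0 $3=8
PC=5  bne  $0, $3, L8        | $0=0 $1=14 $2=0 $3=8  [TAKEN]
PC=6  xor  $3, $2, $2        | $0=0 $1=14 $2=0 $3=0
PC=8  addi  $1, $3, 15       | $0=0 $1=15 $2=0 $3=0

15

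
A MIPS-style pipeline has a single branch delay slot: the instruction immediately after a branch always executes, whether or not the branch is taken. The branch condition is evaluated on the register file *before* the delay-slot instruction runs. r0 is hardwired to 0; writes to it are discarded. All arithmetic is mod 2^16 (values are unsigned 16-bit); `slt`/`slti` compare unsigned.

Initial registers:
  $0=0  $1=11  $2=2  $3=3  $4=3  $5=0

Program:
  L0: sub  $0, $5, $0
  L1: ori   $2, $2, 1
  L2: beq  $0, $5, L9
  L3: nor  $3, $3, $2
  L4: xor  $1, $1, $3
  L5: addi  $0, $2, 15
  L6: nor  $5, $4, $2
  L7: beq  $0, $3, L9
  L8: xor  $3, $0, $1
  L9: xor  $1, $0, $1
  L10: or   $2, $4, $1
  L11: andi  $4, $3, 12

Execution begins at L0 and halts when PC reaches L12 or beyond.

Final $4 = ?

PC=0  sub  $0, $5, $0        | $0=0 $1=11 $2=2 $3=3 $4=3 $5=0
PC=1  ori   $2, $2, 1        | $0=0 $1=11 $2=3 $3=3 $4=3 $5=0
PC=2  beq  $0, $5, L9        | $0=0 $1=11 $2=3 $3=3 $4=3 $5=0  [TAKEN]
PC=3  nor  $3, $3, $2        | $0=0 $1=11 $2=3 $3=65532 $4=3 $5=0
PC=9  xor  $1, $0, $1        | $0=0 $1=11 $2=3 $3=65532 $4=3 $5=0
PC=10 or   $2, $4, $1        | $0=0 $1=11 $2=11 $3=65532 $4=3 $5=0
PC=11 andi  $4, $3, 12       | $0=0 $1=11 $2=11 $3=65532 $4=12 $5=0

12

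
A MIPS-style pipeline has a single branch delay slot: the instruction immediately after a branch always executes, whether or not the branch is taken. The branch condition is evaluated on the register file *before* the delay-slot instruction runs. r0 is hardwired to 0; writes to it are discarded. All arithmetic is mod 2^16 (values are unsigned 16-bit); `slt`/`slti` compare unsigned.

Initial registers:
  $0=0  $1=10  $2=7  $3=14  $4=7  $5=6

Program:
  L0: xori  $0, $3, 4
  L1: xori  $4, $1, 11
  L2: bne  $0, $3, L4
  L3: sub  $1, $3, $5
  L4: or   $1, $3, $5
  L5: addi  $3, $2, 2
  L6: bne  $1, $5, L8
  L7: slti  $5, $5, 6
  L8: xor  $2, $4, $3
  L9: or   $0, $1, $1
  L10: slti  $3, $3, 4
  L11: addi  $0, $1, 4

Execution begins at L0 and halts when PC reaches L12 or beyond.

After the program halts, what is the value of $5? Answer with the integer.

#0 xori  $0, $3, 4 ; 0/10/7/14/7/6
#1 xori  $4, $1, 11 ; 0/10/7/14/1/6
#2 bne  $0, $3, L4 ; 0/10/7/14/1/6 ; →target
#3 sub  $1, $3, $5 ; 0/8/7/14/1/6
#4 or   $1, $3, $5 ; 0/14/7/14/1/6
#5 addi  $3, $2, 2 ; 0/14/7/9/1/6
#6 bne  $1, $5, L8 ; 0/14/7/9/1/6 ; →target
#7 slti  $5, $5, 6 ; 0/14/7/9/1/0
#8 xor  $2, $4, $3 ; 0/14/8/9/1/0
#9 or   $0, $1, $1 ; 0/14/8/9/1/0
#10 slti  $3, $3, 4 ; 0/14/8/0/1/0
#11 addi  $0, $1, 4 ; 0/14/8/0/1/0

0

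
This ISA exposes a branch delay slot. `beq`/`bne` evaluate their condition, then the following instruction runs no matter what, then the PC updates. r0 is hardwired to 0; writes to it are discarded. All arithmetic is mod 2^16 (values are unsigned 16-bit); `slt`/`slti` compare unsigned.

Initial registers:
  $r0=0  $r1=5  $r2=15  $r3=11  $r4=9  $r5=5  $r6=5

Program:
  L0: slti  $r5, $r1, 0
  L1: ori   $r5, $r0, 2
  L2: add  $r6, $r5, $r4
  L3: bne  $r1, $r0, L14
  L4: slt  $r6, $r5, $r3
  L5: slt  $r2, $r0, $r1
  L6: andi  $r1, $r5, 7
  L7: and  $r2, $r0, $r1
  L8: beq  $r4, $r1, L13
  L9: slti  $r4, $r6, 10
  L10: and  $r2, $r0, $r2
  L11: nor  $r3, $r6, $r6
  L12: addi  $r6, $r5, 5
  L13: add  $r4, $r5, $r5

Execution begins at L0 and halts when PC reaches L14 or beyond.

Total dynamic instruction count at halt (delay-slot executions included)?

#0 slti  $r5, $r1, 0 ; 0/5/15/11/9/0/5
#1 ori   $r5, $r0, 2 ; 0/5/15/11/9/2/5
#2 add  $r6, $r5, $r4 ; 0/5/15/11/9/2/11
#3 bne  $r1, $r0, L14 ; 0/5/15/11/9/2/11 ; →target
#4 slt  $r6, $r5, $r3 ; 0/5/15/11/9/2/1

5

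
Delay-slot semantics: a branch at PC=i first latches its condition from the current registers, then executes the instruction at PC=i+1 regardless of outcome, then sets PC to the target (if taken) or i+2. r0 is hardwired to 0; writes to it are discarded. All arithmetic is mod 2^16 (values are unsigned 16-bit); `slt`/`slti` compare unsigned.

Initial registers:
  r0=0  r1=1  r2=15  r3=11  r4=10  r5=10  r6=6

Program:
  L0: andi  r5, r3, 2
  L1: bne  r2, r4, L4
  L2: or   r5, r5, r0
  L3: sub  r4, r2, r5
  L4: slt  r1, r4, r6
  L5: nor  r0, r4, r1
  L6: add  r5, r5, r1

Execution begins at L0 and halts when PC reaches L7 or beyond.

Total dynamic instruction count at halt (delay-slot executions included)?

6

#0 andi  r5, r3, 2 ; 0/1/15/11/10/2/6
#1 bne  r2, r4, L4 ; 0/1/15/11/10/2/6 ; →target
#2 or   r5, r5, r0 ; 0/1/15/11/10/2/6
#4 slt  r1, r4, r6 ; 0/0/15/11/10/2/6
#5 nor  r0, r4, r1 ; 0/0/15/11/10/2/6
#6 add  r5, r5, r1 ; 0/0/15/11/10/2/6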